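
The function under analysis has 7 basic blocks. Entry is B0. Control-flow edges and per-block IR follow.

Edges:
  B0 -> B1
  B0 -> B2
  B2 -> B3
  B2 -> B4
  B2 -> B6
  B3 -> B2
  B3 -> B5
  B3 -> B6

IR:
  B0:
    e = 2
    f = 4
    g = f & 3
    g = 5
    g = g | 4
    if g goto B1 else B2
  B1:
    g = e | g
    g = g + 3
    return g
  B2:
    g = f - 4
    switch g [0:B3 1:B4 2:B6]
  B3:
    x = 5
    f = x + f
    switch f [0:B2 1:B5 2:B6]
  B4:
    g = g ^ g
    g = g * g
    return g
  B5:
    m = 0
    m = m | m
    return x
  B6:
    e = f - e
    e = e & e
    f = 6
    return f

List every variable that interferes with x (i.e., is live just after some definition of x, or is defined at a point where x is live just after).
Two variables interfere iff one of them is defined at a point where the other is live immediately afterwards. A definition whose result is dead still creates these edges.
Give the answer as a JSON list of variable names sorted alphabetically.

def/use:
  B0 def {e,f,g} use ∅
  B1 def {g} use {e,g}
  B2 def {g} use {f}
  B3 def {f,x} use {f}
  B4 def {g} use {g}
  B5 def {m} use {x}
  B6 def {e,f} use {e,f}

Backward fixpoint:
  live B0: ∅→{e,f,g}
  live B1: {e,g}→∅
  live B2: {e,f}→{e,f,g}
  live B3: {e,f}→{e,f,x}
  live B4: {g}→∅
  live B5: {x}→∅
  live B6: {e,f}→∅

Interfere edges:
  e — {f,g,x}
  f — {e,g,x}
  g — {e,f}
  m — {x}
  x — {e,f,m}

N(x) = ["e", "f", "m"]

Answer: ["e", "f", "m"]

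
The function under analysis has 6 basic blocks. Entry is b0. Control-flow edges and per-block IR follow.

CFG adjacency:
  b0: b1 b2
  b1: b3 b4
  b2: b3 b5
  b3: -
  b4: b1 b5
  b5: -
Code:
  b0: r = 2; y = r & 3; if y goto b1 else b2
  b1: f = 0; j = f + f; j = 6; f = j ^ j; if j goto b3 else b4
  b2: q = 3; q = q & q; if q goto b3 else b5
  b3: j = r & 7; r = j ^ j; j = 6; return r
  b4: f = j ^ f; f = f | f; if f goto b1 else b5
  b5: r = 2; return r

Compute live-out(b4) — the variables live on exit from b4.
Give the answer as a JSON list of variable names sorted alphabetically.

Answer: ["r"]

Analysis:
Per-block:
  b0 def {r,y} use ∅
  b1 def {f,j} use ∅
  b2 def {q} use ∅
  b3 def {j,r} use {r}
  b4 def {f} use {f,j}
  b5 def {r} use ∅

Live sets:
  live b0: ∅→{r}
  live b1: {r}→{f,j,r}
  live b2: {r}→{r}
  live b3: {r}→∅
  live b4: {f,j,r}→{r}
  live b5: ∅→∅

live-out(b4) = ["r"]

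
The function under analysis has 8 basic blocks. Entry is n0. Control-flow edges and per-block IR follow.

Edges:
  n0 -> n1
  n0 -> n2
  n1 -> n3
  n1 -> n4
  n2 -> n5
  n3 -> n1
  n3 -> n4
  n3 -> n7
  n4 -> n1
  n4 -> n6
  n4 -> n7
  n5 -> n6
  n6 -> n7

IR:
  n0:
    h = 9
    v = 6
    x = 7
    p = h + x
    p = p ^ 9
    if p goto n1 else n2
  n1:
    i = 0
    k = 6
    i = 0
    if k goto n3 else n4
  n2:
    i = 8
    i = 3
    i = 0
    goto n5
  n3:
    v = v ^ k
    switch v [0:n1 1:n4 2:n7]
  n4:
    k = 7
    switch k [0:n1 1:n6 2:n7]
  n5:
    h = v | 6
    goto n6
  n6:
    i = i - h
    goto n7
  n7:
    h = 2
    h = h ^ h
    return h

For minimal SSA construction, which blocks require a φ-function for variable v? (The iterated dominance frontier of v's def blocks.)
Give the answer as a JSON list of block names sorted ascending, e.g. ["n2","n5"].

idom tree: n1←n0 n2←n0 n3←n1 n4←n1 n5←n2 n6←n0 n7←n0
Join-block Dom:
  n1: preds {n0,n3,n4}: {n0} ∩ {n0,n1,n3} ∩ {n0,n1,n4} = {n0}; idom=n0
  n4: preds {n1,n3}: {n0,n1} ∩ {n0,n1,n3} = {n0,n1}; idom=n1
  n6: preds {n4,n5}: {n0,n1,n4} ∩ {n0,n2,n5} = {n0}; idom=n0
  n7: preds {n3,n4,n6}: {n0,n1,n3} ∩ {n0,n1,n4} ∩ {n0,n6} = {n0}; idom=n0

Frontier:
  n1←n0: walk · to n0
  n1←n3: walk n3→n1 to n0
  n1←n4: walk n4→n1 to n0
  n4←n1: walk · to n1
  n4←n3: walk n3 to n1
  n6←n4: walk n4→n1 to n0
  n6←n5: walk n5→n2 to n0
  n7←n3: walk n3→n1 to n0
  n7←n4: walk n4→n1 to n0
  n7←n6: walk n6 to n0
  n0 → ∅
  n1 → {n1,n6,n7}
  n2 → {n6}
  n3 → {n1,n4,n7}
  n4 → {n1,n6,n7}
  n5 → {n6}
  n6 → {n7}
  n7 → ∅

φ for v: defs {n0,n3}
  DF⁺ = {n1,n4,n6,n7}

Answer: ["n1", "n4", "n6", "n7"]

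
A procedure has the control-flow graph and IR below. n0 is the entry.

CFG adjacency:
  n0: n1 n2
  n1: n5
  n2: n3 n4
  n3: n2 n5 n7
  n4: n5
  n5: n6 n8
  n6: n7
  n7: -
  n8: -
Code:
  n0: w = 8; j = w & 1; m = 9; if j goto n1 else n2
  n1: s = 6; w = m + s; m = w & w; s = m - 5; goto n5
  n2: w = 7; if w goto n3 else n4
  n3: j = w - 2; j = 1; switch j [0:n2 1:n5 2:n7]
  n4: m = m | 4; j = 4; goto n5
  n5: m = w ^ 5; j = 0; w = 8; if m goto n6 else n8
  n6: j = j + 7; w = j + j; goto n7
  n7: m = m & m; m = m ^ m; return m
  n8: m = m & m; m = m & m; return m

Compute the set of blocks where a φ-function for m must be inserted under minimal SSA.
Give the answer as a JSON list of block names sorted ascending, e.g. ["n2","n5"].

Answer: ["n5", "n7"]

Analysis:
idom tree: n1←n0 n2←n0 n3←n2 n4←n2 n5←n0 n6←n5 n7←n0 n8←n5
Join-block Dom:
  n2: preds {n0,n3}: {n0} ∩ {n0,n2,n3} = {n0}; idom=n0
  n5: preds {n1,n3,n4}: {n0,n1} ∩ {n0,n2,n3} ∩ {n0,n2,n4} = {n0}; idom=n0
  n7: preds {n3,n6}: {n0,n2,n3} ∩ {n0,n5,n6} = {n0}; idom=n0

Frontier:
  join n2 pred n0: · stop@n0
  join n2 pred n3: n3→n2 stop@n0
  join n5 pred n1: n1 stop@n0
  join n5 pred n3: n3→n2 stop@n0
  join n5 pred n4: n4→n2 stop@n0
  join n7 pred n3: n3→n2 stop@n0
  join n7 pred n6: n6→n5 stop@n0
  DF(n0)=∅
  DF(n1)={n5}
  DF(n2)={n2,n5,n7}
  DF(n3)={n2,n5,n7}
  DF(n4)={n5}
  DF(n5)={n7}
  DF(n6)={n7}
  DF(n7)=∅
  DF(n8)=∅

φ for m: defs {n0,n1,n4,n5,n7,n8}
  DF⁺ = {n5,n7}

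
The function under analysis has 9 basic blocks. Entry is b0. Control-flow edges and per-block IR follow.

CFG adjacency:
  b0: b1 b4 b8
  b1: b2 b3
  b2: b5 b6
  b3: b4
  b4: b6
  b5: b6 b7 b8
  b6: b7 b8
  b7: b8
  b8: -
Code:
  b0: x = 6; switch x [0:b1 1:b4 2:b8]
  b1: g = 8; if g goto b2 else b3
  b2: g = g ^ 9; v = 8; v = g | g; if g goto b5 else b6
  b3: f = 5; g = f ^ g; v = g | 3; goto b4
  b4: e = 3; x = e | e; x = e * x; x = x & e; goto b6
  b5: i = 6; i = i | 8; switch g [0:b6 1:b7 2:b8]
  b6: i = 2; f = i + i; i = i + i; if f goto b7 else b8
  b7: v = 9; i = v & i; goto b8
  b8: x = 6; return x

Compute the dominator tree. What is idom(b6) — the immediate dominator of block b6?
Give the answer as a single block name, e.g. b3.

Answer: b0

Derivation:
idom tree: b1←b0 b2←b1 b3←b1 b4←b0 b5←b2 b6←b0 b7←b0 b8←b0
Dom at joins:
  b4: preds {b0,b3}: {b0} ∩ {b0,b1,b3} = {b0}; idom=b0
  b6: preds {b2,b4,b5}: {b0,b1,b2} ∩ {b0,b4} ∩ {b0,b1,b2,b5} = {b0}; idom=b0
  b7: preds {b5,b6}: {b0,b1,b2,b5} ∩ {b0,b6} = {b0}; idom=b0
  b8: preds {b0,b5,b6,b7}: {b0} ∩ {b0,b1,b2,b5} ∩ {b0,b6} ∩ {b0,b7} = {b0}; idom=b0

idom(b6) = b0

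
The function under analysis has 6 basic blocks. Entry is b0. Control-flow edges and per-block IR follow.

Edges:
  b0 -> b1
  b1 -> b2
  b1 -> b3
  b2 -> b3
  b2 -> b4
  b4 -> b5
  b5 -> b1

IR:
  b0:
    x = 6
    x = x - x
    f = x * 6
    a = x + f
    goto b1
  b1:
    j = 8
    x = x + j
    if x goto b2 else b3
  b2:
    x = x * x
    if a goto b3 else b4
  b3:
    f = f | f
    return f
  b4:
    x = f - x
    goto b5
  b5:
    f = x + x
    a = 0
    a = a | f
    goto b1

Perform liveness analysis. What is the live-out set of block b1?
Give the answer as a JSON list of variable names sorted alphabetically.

Answer: ["a", "f", "x"]

Analysis:
Per-block:
  b0: def={a,f,x} ue=∅
  b1: def={j,x} ue={x}
  b2: def={x} ue={a,x}
  b3: def={f} ue={f}
  b4: def={x} ue={f,x}
  b5: def={a,f} ue={x}

Live sets:
  live b0: ∅→{a,f,x}
  live b1: {a,f,x}→{a,f,x}
  live b2: {a,f,x}→{f,x}
  live b3: {f}→∅
  live b4: {f,x}→{x}
  live b5: {x}→{a,f,x}

live-out(b1) = ["a", "f", "x"]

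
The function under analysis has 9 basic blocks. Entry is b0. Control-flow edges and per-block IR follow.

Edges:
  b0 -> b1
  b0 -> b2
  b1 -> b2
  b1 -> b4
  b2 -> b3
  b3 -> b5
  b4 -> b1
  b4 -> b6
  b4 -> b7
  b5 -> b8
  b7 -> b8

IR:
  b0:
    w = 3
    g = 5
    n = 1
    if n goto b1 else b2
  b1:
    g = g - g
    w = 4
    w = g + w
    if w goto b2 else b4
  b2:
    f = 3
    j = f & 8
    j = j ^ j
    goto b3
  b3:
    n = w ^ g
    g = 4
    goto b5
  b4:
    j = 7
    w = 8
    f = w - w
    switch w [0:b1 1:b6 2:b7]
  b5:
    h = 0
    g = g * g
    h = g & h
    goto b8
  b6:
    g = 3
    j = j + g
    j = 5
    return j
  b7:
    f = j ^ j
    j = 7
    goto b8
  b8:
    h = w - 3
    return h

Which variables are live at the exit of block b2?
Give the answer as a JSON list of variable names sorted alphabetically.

Answer: ["g", "w"]

Derivation:
Per-block:
  b0: def={g,n,w} ue=∅
  b1: def={g,w} ue={g}
  b2: def={f,j} ue=∅
  b3: def={g,n} ue={g,w}
  b4: def={f,j,w} ue=∅
  b5: def={g,h} ue={g}
  b6: def={g,j} ue={j}
  b7: def={f,j} ue={j}
  b8: def={h} ue={w}

Live sets:
  b0: in=∅ out={g,w}
  b1: in={g} out={g,w}
  b2: in={g,w} out={g,w}
  b3: in={g,w} out={g,w}
  b4: in={g} out={g,j,w}
  b5: in={g,w} out={w}
  b6: in={j} out=∅
  b7: in={j,w} out={w}
  b8: in={w} out=∅

live-out(b2) = ["g", "w"]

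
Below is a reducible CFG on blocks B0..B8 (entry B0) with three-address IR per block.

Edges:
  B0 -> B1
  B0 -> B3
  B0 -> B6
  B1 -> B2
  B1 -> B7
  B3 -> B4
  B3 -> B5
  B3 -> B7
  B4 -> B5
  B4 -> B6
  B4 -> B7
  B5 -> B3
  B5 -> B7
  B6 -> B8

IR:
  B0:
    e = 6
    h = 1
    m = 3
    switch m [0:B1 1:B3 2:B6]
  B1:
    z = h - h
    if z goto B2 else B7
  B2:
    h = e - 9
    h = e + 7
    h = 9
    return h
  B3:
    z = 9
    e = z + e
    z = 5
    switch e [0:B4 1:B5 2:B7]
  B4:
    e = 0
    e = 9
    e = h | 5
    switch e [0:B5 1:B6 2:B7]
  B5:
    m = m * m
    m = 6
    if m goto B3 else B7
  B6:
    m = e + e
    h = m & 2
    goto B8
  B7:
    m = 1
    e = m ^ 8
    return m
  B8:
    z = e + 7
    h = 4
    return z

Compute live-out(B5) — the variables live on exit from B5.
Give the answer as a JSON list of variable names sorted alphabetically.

Answer: ["e", "h", "m"]

Analysis:
def/use:
  B0: def={e,h,m} ue=∅
  B1: def={z} ue={h}
  B2: def={h} ue={e}
  B3: def={e,z} ue={e}
  B4: def={e} ue={h}
  B5: def={m} ue={m}
  B6: def={h,m} ue={e}
  B7: def={e,m} ue=∅
  B8: def={h,z} ue={e}

Live sets:
  B0 li=∅ lo={e,h,m}
  B1 li={e,h} lo={e}
  B2 li={e} lo=∅
  B3 li={e,h,m} lo={e,h,m}
  B4 li={h,m} lo={e,h,m}
  B5 li={e,h,m} lo={e,h,m}
  B6 li={e} lo={e}
  B7 li=∅ lo=∅
  B8 li={e} lo=∅

live-out(B5) = ["e", "h", "m"]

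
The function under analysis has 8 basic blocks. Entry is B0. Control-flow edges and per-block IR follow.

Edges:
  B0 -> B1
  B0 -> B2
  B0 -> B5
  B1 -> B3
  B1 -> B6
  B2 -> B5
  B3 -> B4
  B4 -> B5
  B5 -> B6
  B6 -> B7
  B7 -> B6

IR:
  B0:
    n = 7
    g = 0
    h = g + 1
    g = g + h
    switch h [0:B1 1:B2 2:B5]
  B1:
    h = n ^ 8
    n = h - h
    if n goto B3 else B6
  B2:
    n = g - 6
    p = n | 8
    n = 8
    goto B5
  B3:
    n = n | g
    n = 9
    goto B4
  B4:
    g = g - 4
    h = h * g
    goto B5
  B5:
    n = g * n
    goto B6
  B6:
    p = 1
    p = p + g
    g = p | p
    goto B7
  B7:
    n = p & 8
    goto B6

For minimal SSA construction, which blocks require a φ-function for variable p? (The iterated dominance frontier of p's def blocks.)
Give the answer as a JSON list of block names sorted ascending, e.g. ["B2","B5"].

Answer: ["B5", "B6"]

Working:
idom tree: B1←B0 B2←B0 B3←B1 B4←B3 B5←B0 B6←B0 B7←B6
Dom at joins:
  B5: preds {B0,B2,B4}: {B0} ∩ {B0,B2} ∩ {B0,B1,B3,B4} = {B0}; idom=B0
  B6: preds {B1,B5,B7}: {B0,B1} ∩ {B0,B5} ∩ {B0,B6,B7} = {B0}; idom=B0

DF walk-up:
  join B5 pred B0: · stop@B0
  join B5 pred B2: B2 stop@B0
  join B5 pred B4: B4→B3→B1 stop@B0
  join B6 pred B1: B1 stop@B0
  join B6 pred B5: B5 stop@B0
  join B6 pred B7: B7→B6 stop@B0
  B0 → ∅
  B1 → {B5,B6}
  B2 → {B5}
  B3 → {B5}
  B4 → {B5}
  B5 → {B6}
  B6 → {B6}
  B7 → {B6}

φ for p: defs {B2,B6}
  DF⁺ = {B5,B6}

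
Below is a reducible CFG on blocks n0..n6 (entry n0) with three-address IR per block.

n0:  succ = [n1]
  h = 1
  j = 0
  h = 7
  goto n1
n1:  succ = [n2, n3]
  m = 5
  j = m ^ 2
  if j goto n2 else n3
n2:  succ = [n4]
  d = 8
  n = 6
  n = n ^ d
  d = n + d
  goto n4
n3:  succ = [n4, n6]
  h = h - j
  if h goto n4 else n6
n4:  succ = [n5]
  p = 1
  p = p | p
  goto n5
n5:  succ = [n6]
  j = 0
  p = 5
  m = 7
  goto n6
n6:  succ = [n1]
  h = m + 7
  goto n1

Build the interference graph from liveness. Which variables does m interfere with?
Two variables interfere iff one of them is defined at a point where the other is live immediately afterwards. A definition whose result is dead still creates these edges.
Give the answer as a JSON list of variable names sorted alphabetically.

Answer: ["h", "j"]

Derivation:
def/use:
  n0 def {h,j} use ∅
  n1 def {j,m} use ∅
  n2 def {d,n} use ∅
  n3 def {h} use {h,j}
  n4 def {p} use ∅
  n5 def {j,m,p} use ∅
  n6 def {h} use {m}

Live sets:
  n0 li=∅ lo={h}
  n1 li={h} lo={h,j,m}
  n2 li=∅ lo=∅
  n3 li={h,j,m} lo={m}
  n4 li=∅ lo=∅
  n5 li=∅ lo={m}
  n6 li={m} lo={h}

Interference:
  d — {n}
  h — {j,m}
  j — {h,m}
  m — {h,j}
  n — {d}
  p — ∅

N(m) = ["h", "j"]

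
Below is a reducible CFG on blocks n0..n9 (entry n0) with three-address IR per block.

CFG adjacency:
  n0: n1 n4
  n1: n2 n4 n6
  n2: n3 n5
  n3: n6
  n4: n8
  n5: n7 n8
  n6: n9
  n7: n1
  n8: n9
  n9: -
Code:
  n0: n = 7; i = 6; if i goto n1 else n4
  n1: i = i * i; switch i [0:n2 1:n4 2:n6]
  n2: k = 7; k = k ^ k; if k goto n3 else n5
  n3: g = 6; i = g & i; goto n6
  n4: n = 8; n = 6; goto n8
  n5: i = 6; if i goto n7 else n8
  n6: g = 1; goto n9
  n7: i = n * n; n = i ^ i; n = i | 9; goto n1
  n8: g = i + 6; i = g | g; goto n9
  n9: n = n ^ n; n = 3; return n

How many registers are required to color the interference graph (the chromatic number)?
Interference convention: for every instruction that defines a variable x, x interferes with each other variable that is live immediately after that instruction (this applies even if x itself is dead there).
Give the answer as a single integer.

Answer: 3

Derivation:
Block summaries:
  n0: {i,n} / ∅
  n1: {i} / {i}
  n2: {k} / ∅
  n3: {g,i} / {i}
  n4: {n} / ∅
  n5: {i} / ∅
  n6: {g} / ∅
  n7: {i,n} / {n}
  n8: {g,i} / {i}
  n9: {n} / {n}

Liveness:
  n0: in=∅ out={i,n}
  n1: in={i,n} out={i,n}
  n2: in={i,n} out={i,n}
  n3: in={i,n} out={n}
  n4: in={i} out={i,n}
  n5: in={n} out={i,n}
  n6: in={n} out={n}
  n7: in={n} out={i,n}
  n8: in={i,n} out={n}
  n9: in={n} out=∅

Conflict graph:
  g: {i,n}
  i: {g,k,n}
  k: {i,n}
  n: {g,i,k}

Registers:
  clique {g,i,n} ⇒ need ≥ 3
  assign g→r2 i→r0 k→r2 n→r1 — no edge inside a register ⇒ χ ≤ 3
  χ = 3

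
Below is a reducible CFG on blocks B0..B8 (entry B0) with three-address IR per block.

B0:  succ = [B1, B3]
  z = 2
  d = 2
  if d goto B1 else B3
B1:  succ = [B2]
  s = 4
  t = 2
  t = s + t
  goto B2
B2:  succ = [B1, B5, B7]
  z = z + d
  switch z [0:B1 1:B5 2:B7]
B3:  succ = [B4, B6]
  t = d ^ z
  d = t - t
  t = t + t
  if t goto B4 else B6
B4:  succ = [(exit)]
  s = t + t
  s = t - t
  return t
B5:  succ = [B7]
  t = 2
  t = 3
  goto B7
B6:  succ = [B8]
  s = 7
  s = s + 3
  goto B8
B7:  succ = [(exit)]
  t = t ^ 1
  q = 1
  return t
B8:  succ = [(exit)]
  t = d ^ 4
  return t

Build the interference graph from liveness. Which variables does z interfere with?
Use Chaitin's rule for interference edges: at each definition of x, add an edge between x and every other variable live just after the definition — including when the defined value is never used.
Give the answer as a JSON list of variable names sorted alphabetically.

Answer: ["d", "s", "t"]

Working:
Block summaries:
  B0 def {d,z} use ∅
  B1 def {s,t} use ∅
  B2 def {z} use {d,z}
  B3 def {d,t} use {d,z}
  B4 def {s} use {t}
  B5 def {t} use ∅
  B6 def {s} use ∅
  B7 def {q,t} use {t}
  B8 def {t} use {d}

Live sets:
  live B0: ∅→{d,z}
  live B1: {d,z}→{d,t,z}
  live B2: {d,t,z}→{d,t,z}
  live B3: {d,z}→{d,t}
  live B4: {t}→∅
  live B5: ∅→{t}
  live B6: {d}→{d}
  live B7: {t}→∅
  live B8: {d}→∅

Conflict graph:
  d — {s,t,z}
  q — {t}
  s — {d,t,z}
  t — {d,q,s,z}
  z — {d,s,t}

N(z) = ["d", "s", "t"]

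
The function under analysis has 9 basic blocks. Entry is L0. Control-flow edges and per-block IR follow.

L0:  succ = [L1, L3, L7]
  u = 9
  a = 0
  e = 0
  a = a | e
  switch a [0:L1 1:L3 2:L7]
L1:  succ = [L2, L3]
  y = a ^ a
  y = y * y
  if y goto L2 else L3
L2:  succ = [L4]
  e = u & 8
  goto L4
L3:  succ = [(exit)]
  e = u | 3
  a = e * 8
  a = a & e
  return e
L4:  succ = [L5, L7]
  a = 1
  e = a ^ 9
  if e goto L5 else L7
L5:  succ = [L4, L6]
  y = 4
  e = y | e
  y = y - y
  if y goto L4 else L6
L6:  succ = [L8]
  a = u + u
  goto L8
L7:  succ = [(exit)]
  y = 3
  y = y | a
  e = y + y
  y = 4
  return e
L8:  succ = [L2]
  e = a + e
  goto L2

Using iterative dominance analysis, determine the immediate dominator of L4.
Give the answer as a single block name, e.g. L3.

idom tree: L1←L0 L2←L1 L3←L0 L4←L2 L5←L4 L6←L5 L7←L0 L8←L6
Join-block Dom:
  L2: preds {L1,L8}: {L0,L1} ∩ {L0,L1,L2,L4,L5,L6,L8} = {L0,L1}; idom=L1
  L3: preds {L0,L1}: {L0} ∩ {L0,L1} = {L0}; idom=L0
  L4: preds {L2,L5}: {L0,L1,L2} ∩ {L0,L1,L2,L4,L5} = {L0,L1,L2}; idom=L2
  L7: preds {L0,L4}: {L0} ∩ {L0,L1,L2,L4} = {L0}; idom=L0

idom(L4) = L2

Answer: L2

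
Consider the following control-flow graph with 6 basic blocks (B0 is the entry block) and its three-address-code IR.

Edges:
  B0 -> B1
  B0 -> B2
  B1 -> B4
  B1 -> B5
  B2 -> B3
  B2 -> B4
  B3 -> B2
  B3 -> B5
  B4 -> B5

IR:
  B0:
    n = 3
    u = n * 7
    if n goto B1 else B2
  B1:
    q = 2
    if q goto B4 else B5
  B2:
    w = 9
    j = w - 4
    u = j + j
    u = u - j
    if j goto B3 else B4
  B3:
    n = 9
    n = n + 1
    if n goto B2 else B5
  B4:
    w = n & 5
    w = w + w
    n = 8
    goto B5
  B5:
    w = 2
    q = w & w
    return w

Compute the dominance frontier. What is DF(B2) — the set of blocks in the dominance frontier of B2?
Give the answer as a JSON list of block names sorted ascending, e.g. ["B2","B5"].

Answer: ["B2", "B4", "B5"]

Analysis:
idom tree: B1←B0 B2←B0 B3←B2 B4←B0 B5←B0
Join-block Dom:
  B2: preds {B0,B3}: {B0} ∩ {B0,B2,B3} = {B0}; idom=B0
  B4: preds {B1,B2}: {B0,B1} ∩ {B0,B2} = {B0}; idom=B0
  B5: preds {B1,B3,B4}: {B0,B1} ∩ {B0,B2,B3} ∩ {B0,B4} = {B0}; idom=B0

Frontier:
  B2←B0: walk · to B0
  B2←B3: walk B3→B2 to B0
  B4←B1: walk B1 to B0
  B4←B2: walk B2 to B0
  B5←B1: walk B1 to B0
  B5←B3: walk B3→B2 to B0
  B5←B4: walk B4 to B0
  B0: DF=∅
  B1: DF={B4,B5}
  B2: DF={B2,B4,B5}
  B3: DF={B2,B5}
  B4: DF={B5}
  B5: DF=∅

DF(B2) = ["B2", "B4", "B5"]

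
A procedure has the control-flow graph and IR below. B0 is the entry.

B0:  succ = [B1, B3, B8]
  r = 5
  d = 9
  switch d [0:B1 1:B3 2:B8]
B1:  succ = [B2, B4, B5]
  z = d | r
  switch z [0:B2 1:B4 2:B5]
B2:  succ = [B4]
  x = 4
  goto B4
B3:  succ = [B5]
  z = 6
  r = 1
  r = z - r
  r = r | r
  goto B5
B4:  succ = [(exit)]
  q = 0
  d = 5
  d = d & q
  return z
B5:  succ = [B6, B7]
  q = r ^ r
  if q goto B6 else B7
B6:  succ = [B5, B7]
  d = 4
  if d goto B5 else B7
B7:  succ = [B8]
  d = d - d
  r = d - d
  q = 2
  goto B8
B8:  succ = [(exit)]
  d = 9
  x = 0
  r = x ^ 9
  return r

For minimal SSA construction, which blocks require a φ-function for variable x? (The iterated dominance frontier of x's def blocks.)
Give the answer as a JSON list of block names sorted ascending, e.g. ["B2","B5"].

Answer: ["B4"]

Derivation:
idom tree: B1←B0 B2←B1 B3←B0 B4←B1 B5←B0 B6←B5 B7←B5 B8←B0
Join-block Dom:
  B4: preds {B1,B2}: {B0,B1} ∩ {B0,B1,B2} = {B0,B1}; idom=B1
  B5: preds {B1,B3,B6}: {B0,B1} ∩ {B0,B3} ∩ {B0,B5,B6} = {B0}; idom=B0
  B7: preds {B5,B6}: {B0,B5} ∩ {B0,B5,B6} = {B0,B5}; idom=B5
  B8: preds {B0,B7}: {B0} ∩ {B0,B5,B7} = {B0}; idom=B0

Frontier:
  join B4 pred B1: · stop@B1
  join B4 pred B2: B2 stop@B1
  join B5 pred B1: B1 stop@B0
  join B5 pred B3: B3 stop@B0
  join B5 pred B6: B6→B5 stop@B0
  join B7 pred B5: · stop@B5
  join B7 pred B6: B6 stop@B5
  join B8 pred B0: · stop@B0
  join B8 pred B7: B7→B5 stop@B0
  B0 → ∅
  B1 → {B5}
  B2 → {B4}
  B3 → {B5}
  B4 → ∅
  B5 → {B5,B8}
  B6 → {B5,B7}
  B7 → {B8}
  B8 → ∅

φ for x: defs {B2,B8}
  DF⁺ = {B4}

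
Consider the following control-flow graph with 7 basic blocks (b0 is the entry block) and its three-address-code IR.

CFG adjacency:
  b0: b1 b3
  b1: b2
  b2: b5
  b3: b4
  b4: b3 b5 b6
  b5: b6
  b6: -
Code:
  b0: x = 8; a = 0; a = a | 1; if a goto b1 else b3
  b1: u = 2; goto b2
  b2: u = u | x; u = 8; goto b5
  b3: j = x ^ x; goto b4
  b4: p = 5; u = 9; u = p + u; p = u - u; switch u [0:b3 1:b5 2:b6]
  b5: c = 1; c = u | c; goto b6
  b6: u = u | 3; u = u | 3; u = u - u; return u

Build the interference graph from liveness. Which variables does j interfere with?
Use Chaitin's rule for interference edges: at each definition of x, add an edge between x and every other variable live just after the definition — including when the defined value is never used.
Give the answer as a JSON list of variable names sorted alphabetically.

Answer: ["x"]

Derivation:
Per-block:
  b0 def {a,x} use ∅
  b1 def {u} use ∅
  b2 def {u} use {u,x}
  b3 def {j} use {x}
  b4 def {p,u} use ∅
  b5 def {c} use {u}
  b6 def {u} use {u}

Liveness:
  live b0: ∅→{x}
  live b1: {x}→{u,x}
  live b2: {u,x}→{u}
  live b3: {x}→{x}
  live b4: {x}→{u,x}
  live b5: {u}→{u}
  live b6: {u}→∅

Conflict graph:
  a: {x}
  c: {u}
  j: {x}
  p: {u,x}
  u: {c,p,x}
  x: {a,j,p,u}

N(j) = ["x"]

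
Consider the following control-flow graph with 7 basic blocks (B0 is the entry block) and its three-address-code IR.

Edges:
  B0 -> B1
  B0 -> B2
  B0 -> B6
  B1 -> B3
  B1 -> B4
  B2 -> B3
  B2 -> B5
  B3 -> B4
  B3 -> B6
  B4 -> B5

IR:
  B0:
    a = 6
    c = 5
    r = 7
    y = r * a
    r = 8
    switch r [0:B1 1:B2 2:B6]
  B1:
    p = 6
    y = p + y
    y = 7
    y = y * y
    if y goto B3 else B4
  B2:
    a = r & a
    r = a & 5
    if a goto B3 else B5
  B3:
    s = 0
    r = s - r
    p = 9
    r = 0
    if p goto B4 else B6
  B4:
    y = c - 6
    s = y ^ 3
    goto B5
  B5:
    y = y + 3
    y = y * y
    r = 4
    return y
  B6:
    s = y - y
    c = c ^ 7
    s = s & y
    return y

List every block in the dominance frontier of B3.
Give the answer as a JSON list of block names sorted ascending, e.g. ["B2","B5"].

idom tree: B1←B0 B2←B0 B3←B0 B4←B0 B5←B0 B6←B0
Dom∩ at merges:
  B3: preds {B1,B2}: {B0,B1} ∩ {B0,B2} = {B0}; idom=B0
  B4: preds {B1,B3}: {B0,B1} ∩ {B0,B3} = {B0}; idom=B0
  B5: preds {B2,B4}: {B0,B2} ∩ {B0,B4} = {B0}; idom=B0
  B6: preds {B0,B3}: {B0} ∩ {B0,B3} = {B0}; idom=B0

DF derivation:
  join B3 pred B1: B1 stop@B0
  join B3 pred B2: B2 stop@B0
  join B4 pred B1: B1 stop@B0
  join B4 pred B3: B3 stop@B0
  join B5 pred B2: B2 stop@B0
  join B5 pred B4: B4 stop@B0
  join B6 pred B0: · stop@B0
  join B6 pred B3: B3 stop@B0
  B0: DF=∅
  B1: DF={B3,B4}
  B2: DF={B3,B5}
  B3: DF={B4,B6}
  B4: DF={B5}
  B5: DF=∅
  B6: DF=∅

DF(B3) = ["B4", "B6"]

Answer: ["B4", "B6"]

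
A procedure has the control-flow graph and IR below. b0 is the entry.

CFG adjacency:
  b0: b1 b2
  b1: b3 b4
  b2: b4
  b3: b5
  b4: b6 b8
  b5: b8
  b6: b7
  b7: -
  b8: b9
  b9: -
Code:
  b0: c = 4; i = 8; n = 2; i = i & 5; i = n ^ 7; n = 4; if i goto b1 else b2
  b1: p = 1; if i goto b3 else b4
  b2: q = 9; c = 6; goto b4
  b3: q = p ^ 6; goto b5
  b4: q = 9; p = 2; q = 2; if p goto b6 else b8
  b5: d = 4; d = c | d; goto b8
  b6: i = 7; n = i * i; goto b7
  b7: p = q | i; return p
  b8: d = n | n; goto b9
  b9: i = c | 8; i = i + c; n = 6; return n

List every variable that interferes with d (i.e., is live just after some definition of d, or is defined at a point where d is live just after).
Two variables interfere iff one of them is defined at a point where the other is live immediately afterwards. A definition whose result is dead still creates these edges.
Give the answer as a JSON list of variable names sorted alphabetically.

Block summaries:
  b0: {c,i,n} / ∅
  b1: {p} / {i}
  b2: {c,q} / ∅
  b3: {q} / {p}
  b4: {p,q} / ∅
  b5: {d} / {c}
  b6: {i,n} / ∅
  b7: {p} / {i,q}
  b8: {d} / {n}
  b9: {i,n} / {c}

Backward fixpoint:
  b0: in=∅ out={c,i,n}
  b1: in={c,i,n} out={c,n,p}
  b2: in={n} out={c,n}
  b3: in={c,n,p} out={c,n}
  b4: in={c,n} out={c,n,q}
  b5: in={c,n} out={c,n}
  b6: in={q} out={i,q}
  b7: in={i,q} out=∅
  b8: in={c,n} out={c}
  b9: in={c} out=∅

Interfere edges:
  c↔{d,i,n,p,q}
  d↔{c,n}
  i↔{c,n,p,q}
  n↔{c,d,i,p,q}
  p↔{c,i,n,q}
  q↔{c,i,n,p}

N(d) = ["c", "n"]

Answer: ["c", "n"]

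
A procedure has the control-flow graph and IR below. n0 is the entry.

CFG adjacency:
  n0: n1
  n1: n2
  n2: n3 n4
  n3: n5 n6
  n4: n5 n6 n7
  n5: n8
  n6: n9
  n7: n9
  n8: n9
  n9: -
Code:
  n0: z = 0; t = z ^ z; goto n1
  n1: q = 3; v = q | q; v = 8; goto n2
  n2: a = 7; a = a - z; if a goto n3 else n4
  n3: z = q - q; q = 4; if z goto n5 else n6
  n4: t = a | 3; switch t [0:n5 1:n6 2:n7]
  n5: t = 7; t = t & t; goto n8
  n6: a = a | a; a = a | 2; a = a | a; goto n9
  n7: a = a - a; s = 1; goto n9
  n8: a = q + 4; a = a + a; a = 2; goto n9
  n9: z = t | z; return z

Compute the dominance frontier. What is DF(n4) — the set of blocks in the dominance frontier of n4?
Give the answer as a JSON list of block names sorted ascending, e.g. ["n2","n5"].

Answer: ["n5", "n6", "n9"]

Analysis:
idom tree: n1←n0 n2←n1 n3←n2 n4←n2 n5←n2 n6←n2 n7←n4 n8←n5 n9←n2
Dom∩ at merges:
  n5: preds {n3,n4}: {n0,n1,n2,n3} ∩ {n0,n1,n2,n4} = {n0,n1,n2}; idom=n2
  n6: preds {n3,n4}: {n0,n1,n2,n3} ∩ {n0,n1,n2,n4} = {n0,n1,n2}; idom=n2
  n9: preds {n6,n7,n8}: {n0,n1,n2,n6} ∩ {n0,n1,n2,n4,n7} ∩ {n0,n1,n2,n5,n8} = {n0,n1,n2}; idom=n2

DF walk-up:
  join n5 pred n3: n3 stop@n2
  join n5 pred n4: n4 stop@n2
  join n6 pred n3: n3 stop@n2
  join n6 pred n4: n4 stop@n2
  join n9 pred n6: n6 stop@n2
  join n9 pred n7: n7→n4 stop@n2
  join n9 pred n8: n8→n5 stop@n2
  DF(n0)=∅
  DF(n1)=∅
  DF(n2)=∅
  DF(n3)={n5,n6}
  DF(n4)={n5,n6,n9}
  DF(n5)={n9}
  DF(n6)={n9}
  DF(n7)={n9}
  DF(n8)={n9}
  DF(n9)=∅

DF(n4) = ["n5", "n6", "n9"]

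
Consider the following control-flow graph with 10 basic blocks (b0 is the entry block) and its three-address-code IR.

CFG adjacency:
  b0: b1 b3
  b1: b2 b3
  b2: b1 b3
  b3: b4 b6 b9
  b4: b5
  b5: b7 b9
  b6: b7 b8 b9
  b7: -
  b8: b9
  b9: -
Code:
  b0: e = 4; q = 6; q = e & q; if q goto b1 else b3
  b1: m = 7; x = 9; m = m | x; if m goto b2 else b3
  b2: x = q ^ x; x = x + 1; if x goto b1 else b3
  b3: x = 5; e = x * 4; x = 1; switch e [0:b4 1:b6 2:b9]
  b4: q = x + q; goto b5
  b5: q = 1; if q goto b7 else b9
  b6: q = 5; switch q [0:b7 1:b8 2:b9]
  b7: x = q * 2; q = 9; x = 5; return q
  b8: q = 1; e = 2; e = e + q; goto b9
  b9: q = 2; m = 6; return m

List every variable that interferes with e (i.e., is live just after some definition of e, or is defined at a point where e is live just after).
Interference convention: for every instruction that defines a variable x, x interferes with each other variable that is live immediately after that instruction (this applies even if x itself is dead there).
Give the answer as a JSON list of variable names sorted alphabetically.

def/use:
  b0: {e,q} / ∅
  b1: {m,x} / ∅
  b2: {x} / {q,x}
  b3: {e,x} / ∅
  b4: {q} / {q,x}
  b5: {q} / ∅
  b6: {q} / ∅
  b7: {q,x} / {q}
  b8: {e,q} / ∅
  b9: {m,q} / ∅

Liveness:
  b0: in=∅ out={q}
  b1: in={q} out={q,x}
  b2: in={q,x} out={q}
  b3: in={q} out={q,x}
  b4: in={q,x} out=∅
  b5: in=∅ out={q}
  b6: in=∅ out={q}
  b7: in={q} out=∅
  b8: in=∅ out=∅
  b9: in=∅ out=∅

Interfere edges:
  e↔{q,x}
  m↔{q,x}
  q↔{e,m,x}
  x↔{e,m,q}

N(e) = ["q", "x"]

Answer: ["q", "x"]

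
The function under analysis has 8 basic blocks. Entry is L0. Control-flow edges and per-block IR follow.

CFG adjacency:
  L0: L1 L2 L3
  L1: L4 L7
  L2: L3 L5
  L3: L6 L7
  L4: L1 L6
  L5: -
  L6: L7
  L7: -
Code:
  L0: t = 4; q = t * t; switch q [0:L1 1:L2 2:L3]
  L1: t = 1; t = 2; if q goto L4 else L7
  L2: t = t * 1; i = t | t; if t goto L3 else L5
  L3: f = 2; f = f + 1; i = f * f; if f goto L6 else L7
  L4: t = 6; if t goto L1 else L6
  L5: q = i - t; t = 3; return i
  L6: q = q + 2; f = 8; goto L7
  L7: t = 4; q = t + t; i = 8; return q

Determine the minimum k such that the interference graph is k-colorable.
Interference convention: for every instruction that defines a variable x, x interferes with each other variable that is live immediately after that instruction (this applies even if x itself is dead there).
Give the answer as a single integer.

Answer: 3

Derivation:
Per-block:
  L0 def {q,t} use ∅
  L1 def {t} use {q}
  L2 def {i,t} use {t}
  L3 def {f,i} use ∅
  L4 def {t} use ∅
  L5 def {q,t} use {i,t}
  L6 def {f,q} use {q}
  L7 def {i,q,t} use ∅

Live sets:
  L0: in=∅ out={q,t}
  L1: in={q} out={q}
  L2: in={q,t} out={i,q,t}
  L3: in={q} out={q}
  L4: in={q} out={q}
  L5: in={i,t} out=∅
  L6: in={q} out=∅
  L7: in=∅ out=∅

Interfere edges:
  f — {i,q}
  i — {f,q,t}
  q — {f,i,t}
  t — {i,q}

Colouring:
  lower bound: {f,i,q} mutually conflict ⇒ χ ≥ 3
  3-colouring: R0={i}  R1={q}  R2={f,t}
  χ = 3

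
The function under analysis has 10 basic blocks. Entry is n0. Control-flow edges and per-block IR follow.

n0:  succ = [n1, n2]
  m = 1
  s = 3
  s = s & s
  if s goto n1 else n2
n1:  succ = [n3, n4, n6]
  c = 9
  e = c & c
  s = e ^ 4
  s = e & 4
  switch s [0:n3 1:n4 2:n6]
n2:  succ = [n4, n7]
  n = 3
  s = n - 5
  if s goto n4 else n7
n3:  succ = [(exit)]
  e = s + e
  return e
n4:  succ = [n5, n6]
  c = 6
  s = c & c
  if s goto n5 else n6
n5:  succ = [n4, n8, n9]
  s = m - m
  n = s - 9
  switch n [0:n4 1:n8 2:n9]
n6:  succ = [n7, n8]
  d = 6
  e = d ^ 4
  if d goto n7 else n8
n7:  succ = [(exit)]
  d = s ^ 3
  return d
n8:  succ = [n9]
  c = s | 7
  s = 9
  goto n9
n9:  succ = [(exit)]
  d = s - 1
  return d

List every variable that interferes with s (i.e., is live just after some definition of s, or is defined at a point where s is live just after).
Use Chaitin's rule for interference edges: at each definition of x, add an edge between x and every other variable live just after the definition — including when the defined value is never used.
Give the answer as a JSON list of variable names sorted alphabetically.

Per-block:
  n0: def={m,s} ue=∅
  n1: def={c,e,s} ue=∅
  n2: def={n,s} ue=∅
  n3: def={e} ue={e,s}
  n4: def={c,s} ue=∅
  n5: def={n,s} ue={m}
  n6: def={d,e} ue=∅
  n7: def={d} ue={s}
  n8: def={c,s} ue={s}
  n9: def={d} ue={s}

Liveness:
  live n0: ∅→{m}
  live n1: {m}→{e,m,s}
  live n2: {m}→{m,s}
  live n3: {e,s}→∅
  live n4: {m}→{m,s}
  live n5: {m}→{m,s}
  live n6: {s}→{s}
  live n7: {s}→∅
  live n8: {s}→{s}
  live n9: {s}→∅

Conflict graph:
  c: {m}
  d: {e,s}
  e: {d,m,s}
  m: {c,e,n,s}
  n: {m,s}
  s: {d,e,m,n}

N(s) = ["d", "e", "m", "n"]

Answer: ["d", "e", "m", "n"]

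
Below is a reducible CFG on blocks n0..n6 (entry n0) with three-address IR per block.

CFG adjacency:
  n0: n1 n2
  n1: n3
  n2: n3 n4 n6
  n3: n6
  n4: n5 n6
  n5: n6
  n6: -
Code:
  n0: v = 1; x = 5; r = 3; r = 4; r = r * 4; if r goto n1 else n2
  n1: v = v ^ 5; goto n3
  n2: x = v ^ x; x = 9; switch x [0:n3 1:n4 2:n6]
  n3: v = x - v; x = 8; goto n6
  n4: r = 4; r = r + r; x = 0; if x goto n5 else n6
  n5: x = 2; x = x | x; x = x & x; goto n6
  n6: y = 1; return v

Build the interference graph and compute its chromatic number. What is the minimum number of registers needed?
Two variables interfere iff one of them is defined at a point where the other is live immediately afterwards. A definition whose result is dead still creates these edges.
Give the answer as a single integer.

Answer: 3

Analysis:
def/use:
  n0: {r,v,x} / ∅
  n1: {v} / {v}
  n2: {x} / {v,x}
  n3: {v,x} / {v,x}
  n4: {r,x} / ∅
  n5: {x} / ∅
  n6: {y} / {v}

Live sets:
  n0: in=∅ out={v,x}
  n1: in={v,x} out={v,x}
  n2: in={v,x} out={v,x}
  n3: in={v,x} out={v}
  n4: in={v} out={v}
  n5: in={v} out={v}
  n6: in={v} out=∅

Interference:
  r — {v,x}
  v — {r,x,y}
  x — {r,v}
  y — {v}

Chromatic number:
  lower bound: {r,v,x} mutually conflict ⇒ χ ≥ 3
  3-colouring: c0={v}  c1={r,y}  c2={x}
  χ = 3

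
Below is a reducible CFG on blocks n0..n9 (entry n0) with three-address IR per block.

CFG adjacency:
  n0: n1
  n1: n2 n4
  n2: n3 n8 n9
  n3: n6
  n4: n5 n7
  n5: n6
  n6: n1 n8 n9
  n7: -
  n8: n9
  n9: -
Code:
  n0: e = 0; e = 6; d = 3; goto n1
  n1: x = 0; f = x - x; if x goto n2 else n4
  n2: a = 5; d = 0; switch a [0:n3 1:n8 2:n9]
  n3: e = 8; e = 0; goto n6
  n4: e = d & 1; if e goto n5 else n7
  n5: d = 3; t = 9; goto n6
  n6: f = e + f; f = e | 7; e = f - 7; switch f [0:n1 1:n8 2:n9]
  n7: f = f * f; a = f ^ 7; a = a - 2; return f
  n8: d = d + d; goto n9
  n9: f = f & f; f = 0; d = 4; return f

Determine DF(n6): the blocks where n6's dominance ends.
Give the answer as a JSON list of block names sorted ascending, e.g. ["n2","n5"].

Answer: ["n1", "n8", "n9"]

Working:
idom tree: n1←n0 n2←n1 n3←n2 n4←n1 n5←n4 n6←n1 n7←n4 n8←n1 n9←n1
Join-block Dom:
  n1: preds {n0,n6}: {n0} ∩ {n0,n1,n6} = {n0}; idom=n0
  n6: preds {n3,n5}: {n0,n1,n2,n3} ∩ {n0,n1,n4,n5} = {n0,n1}; idom=n1
  n8: preds {n2,n6}: {n0,n1,n2} ∩ {n0,n1,n6} = {n0,n1}; idom=n1
  n9: preds {n2,n6,n8}: {n0,n1,n2} ∩ {n0,n1,n6} ∩ {n0,n1,n8} = {n0,n1}; idom=n1

DF derivation:
  join n1 pred n0: · stop@n0
  join n1 pred n6: n6→n1 stop@n0
  join n6 pred n3: n3→n2 stop@n1
  join n6 pred n5: n5→n4 stop@n1
  join n8 pred n2: n2 stop@n1
  join n8 pred n6: n6 stop@n1
  join n9 pred n2: n2 stop@n1
  join n9 pred n6: n6 stop@n1
  join n9 pred n8: n8 stop@n1
  DF(n0)=∅
  DF(n1)={n1}
  DF(n2)={n6,n8,n9}
  DF(n3)={n6}
  DF(n4)={n6}
  DF(n5)={n6}
  DF(n6)={n1,n8,n9}
  DF(n7)=∅
  DF(n8)={n9}
  DF(n9)=∅

DF(n6) = ["n1", "n8", "n9"]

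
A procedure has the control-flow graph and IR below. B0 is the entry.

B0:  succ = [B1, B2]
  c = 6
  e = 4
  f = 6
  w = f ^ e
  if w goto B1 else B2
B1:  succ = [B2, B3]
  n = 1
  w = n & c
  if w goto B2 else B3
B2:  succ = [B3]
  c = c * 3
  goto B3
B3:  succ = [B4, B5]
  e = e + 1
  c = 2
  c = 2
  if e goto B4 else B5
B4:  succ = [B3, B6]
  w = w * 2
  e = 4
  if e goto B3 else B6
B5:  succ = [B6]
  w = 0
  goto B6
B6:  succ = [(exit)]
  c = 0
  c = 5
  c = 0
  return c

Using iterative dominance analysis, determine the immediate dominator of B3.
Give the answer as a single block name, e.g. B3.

idom tree: B1←B0 B2←B0 B3←B0 B4←B3 B5←B3 B6←B3
Dom∩ at merges:
  B2: preds {B0,B1}: {B0} ∩ {B0,B1} = {B0}; idom=B0
  B3: preds {B1,B2,B4}: {B0,B1} ∩ {B0,B2} ∩ {B0,B3,B4} = {B0}; idom=B0
  B6: preds {B4,B5}: {B0,B3,B4} ∩ {B0,B3,B5} = {B0,B3}; idom=B3

idom(B3) = B0

Answer: B0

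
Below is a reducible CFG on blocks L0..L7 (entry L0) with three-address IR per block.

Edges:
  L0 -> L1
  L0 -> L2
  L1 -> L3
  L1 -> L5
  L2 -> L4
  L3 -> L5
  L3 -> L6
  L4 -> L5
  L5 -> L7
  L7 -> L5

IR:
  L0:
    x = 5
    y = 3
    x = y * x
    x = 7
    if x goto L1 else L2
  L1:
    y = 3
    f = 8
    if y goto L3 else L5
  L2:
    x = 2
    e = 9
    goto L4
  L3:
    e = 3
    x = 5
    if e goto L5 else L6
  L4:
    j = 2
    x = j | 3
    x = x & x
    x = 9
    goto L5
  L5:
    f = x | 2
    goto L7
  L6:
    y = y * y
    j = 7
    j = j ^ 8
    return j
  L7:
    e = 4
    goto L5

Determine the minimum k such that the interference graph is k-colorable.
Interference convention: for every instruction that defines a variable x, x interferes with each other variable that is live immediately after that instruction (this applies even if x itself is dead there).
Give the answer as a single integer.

Answer: 3

Analysis:
Block summaries:
  L0: def={x,y} ue=∅
  L1: def={f,y} ue=∅
  L2: def={e,x} ue=∅
  L3: def={e,x} ue=∅
  L4: def={j,x} ue=∅
  L5: def={f} ue={x}
  L6: def={j,y} ue={y}
  L7: def={e} ue=∅

Backward fixpoint:
  L0 li=∅ lo={x}
  L1 li={x} lo={x,y}
  L2 li=∅ lo=∅
  L3 li={y} lo={x,y}
  L4 li=∅ lo={x}
  L5 li={x} lo={x}
  L6 li={y} lo=∅
  L7 li={x} lo={x}

Interfere edges:
  e — {x,y}
  f — {x,y}
  j — ∅
  x — {e,f,y}
  y — {e,f,x}

Registers:
  clique {e,x,y} ⇒ need ≥ 3
  assign e→R2 f→R2 j→R0 x→R0 y→R1 — no edge inside a register ⇒ χ ≤ 3
  χ = 3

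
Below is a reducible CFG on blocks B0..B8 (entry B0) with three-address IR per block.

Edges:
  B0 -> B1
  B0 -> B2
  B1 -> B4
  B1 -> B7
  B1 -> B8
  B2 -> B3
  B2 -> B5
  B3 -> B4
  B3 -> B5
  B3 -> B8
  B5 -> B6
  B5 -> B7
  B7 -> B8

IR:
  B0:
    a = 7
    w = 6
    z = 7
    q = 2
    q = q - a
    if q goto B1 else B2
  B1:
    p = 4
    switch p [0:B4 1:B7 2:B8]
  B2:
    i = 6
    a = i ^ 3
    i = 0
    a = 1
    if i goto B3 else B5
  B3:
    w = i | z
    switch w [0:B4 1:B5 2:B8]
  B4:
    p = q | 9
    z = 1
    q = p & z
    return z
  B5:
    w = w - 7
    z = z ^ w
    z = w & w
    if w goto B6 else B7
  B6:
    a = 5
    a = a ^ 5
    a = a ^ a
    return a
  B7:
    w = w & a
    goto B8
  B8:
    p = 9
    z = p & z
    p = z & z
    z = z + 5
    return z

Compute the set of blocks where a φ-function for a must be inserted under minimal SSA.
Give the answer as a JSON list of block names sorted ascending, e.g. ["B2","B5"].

Answer: ["B4", "B7", "B8"]

Working:
idom tree: B1←B0 B2←B0 B3←B2 B4←B0 B5←B2 B6←B5 B7←B0 B8←B0
Dom at joins:
  B4: preds {B1,B3}: {B0,B1} ∩ {B0,B2,B3} = {B0}; idom=B0
  B5: preds {B2,B3}: {B0,B2} ∩ {B0,B2,B3} = {B0,B2}; idom=B2
  B7: preds {B1,B5}: {B0,B1} ∩ {B0,B2,B5} = {B0}; idom=B0
  B8: preds {B1,B3,B7}: {B0,B1} ∩ {B0,B2,B3} ∩ {B0,B7} = {B0}; idom=B0

Frontier:
  B4←B1: walk B1 to B0
  B4←B3: walk B3→B2 to B0
  B5←B2: walk · to B2
  B5←B3: walk B3 to B2
  B7←B1: walk B1 to B0
  B7←B5: walk B5→B2 to B0
  B8←B1: walk B1 to B0
  B8←B3: walk B3→B2 to B0
  B8←B7: walk B7 to B0
  B0: DF=∅
  B1: DF={B4,B7,B8}
  B2: DF={B4,B7,B8}
  B3: DF={B4,B5,B8}
  B4: DF=∅
  B5: DF={B7}
  B6: DF=∅
  B7: DF={B8}
  B8: DF=∅

φ for a: defs {B0,B2,B6}
  DF⁺ = {B4,B7,B8}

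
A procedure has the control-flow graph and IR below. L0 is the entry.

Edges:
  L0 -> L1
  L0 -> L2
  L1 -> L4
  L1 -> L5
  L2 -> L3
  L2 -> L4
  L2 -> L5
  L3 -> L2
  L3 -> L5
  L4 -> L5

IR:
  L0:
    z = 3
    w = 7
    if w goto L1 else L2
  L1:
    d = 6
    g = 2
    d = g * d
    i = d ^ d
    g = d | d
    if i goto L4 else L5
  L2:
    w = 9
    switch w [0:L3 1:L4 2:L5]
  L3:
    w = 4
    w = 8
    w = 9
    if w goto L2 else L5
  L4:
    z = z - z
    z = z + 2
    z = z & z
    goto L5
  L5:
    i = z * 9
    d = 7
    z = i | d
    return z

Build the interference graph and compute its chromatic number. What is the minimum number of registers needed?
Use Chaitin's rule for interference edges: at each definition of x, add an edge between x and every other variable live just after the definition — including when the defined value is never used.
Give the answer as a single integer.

Answer: 4

Working:
Block summaries:
  L0 def {w,z} use ∅
  L1 def {d,g,i} use ∅
  L2 def {w} use ∅
  L3 def {w} use ∅
  L4 def {z} use {z}
  L5 def {d,i,z} use {z}

Backward fixpoint:
  L0: in=∅ out={z}
  L1: in={z} out={z}
  L2: in={z} out={z}
  L3: in={z} out={z}
  L4: in={z} out={z}
  L5: in={z} out=∅

Conflict graph:
  d — {g,i,z}
  g — {d,i,z}
  i — {d,g,z}
  w — {z}
  z — {d,g,i,w}

Colouring:
  clique {d,g,i,z} ⇒ need ≥ 4
  4-colouring: R0={z}  R1={d,w}  R2={g}  R3={i}
  χ = 4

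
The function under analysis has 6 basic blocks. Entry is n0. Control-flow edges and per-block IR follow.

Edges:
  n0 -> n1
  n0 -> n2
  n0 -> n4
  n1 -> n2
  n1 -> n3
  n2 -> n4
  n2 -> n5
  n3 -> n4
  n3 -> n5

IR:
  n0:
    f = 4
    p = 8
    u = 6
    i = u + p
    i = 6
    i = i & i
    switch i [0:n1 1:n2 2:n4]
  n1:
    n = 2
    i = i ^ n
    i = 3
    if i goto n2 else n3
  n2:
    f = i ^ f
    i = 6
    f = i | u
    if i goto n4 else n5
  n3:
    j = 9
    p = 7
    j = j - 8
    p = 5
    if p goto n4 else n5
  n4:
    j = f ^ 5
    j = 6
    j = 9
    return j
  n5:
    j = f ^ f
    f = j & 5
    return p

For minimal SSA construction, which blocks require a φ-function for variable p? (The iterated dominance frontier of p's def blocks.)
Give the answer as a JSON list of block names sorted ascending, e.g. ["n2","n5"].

idom tree: n1←n0 n2←n0 n3←n1 n4←n0 n5←n0
Join-block Dom:
  n2: preds {n0,n1}: {n0} ∩ {n0,n1} = {n0}; idom=n0
  n4: preds {n0,n2,n3}: {n0} ∩ {n0,n2} ∩ {n0,n1,n3} = {n0}; idom=n0
  n5: preds {n2,n3}: {n0,n2} ∩ {n0,n1,n3} = {n0}; idom=n0

Frontier:
  join n2 pred n0: · stop@n0
  join n2 pred n1: n1 stop@n0
  join n4 pred n0: · stop@n0
  join n4 pred n2: n2 stop@n0
  join n4 pred n3: n3→n1 stop@n0
  join n5 pred n2: n2 stop@n0
  join n5 pred n3: n3→n1 stop@n0
  n0 → ∅
  n1 → {n2,n4,n5}
  n2 → {n4,n5}
  n3 → {n4,n5}
  n4 → ∅
  n5 → ∅

φ for p: defs {n0,n3}
  DF⁺ = {n4,n5}

Answer: ["n4", "n5"]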